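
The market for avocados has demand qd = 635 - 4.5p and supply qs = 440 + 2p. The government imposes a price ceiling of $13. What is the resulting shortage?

Equilibrium price would be p* = 30, so the ceiling at 13 binds.
At p = 13: qd = 635 − 4.5(13) = 576.5, qs = 440 + 2(13) = 466.
Shortage = 576.5 − 466 = 110.5.

Shortage = 110.5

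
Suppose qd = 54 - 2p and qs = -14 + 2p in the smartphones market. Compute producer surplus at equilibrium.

Equilibrium: 54 - 2p = -14 + 2p gives p* = 17, q* = 20.
Supply starts at p = 7 (where qs = 0).
PS = ½(17 − 7)(20) = 100.

Producer surplus = 100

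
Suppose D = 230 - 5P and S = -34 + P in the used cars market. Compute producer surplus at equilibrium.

Producer surplus = 50

Equilibrium: 230 - 5P = -34 + P gives P* = 44, Q* = 10.
Supply starts at P = 34 (where S = 0).
PS = ½(44 − 34)(10) = 50.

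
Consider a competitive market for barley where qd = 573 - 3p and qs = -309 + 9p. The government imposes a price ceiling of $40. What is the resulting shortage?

Shortage = 402

Equilibrium price would be p* = 73.5, so the ceiling at 40 binds.
At p = 40: qd = 573 − 3(40) = 453, qs = -309 + 9(40) = 51.
Shortage = 453 − 51 = 402.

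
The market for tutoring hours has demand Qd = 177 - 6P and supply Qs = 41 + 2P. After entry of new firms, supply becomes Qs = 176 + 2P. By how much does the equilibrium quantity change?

Original equilibrium: P* = 17, Q* = 75.
New equilibrium: 177 - 6P = 176 + 2P, so 1 = 8P and P' = 0.125; Q' = 177 − 6(0.125) = 176.25.
Change in quantity: 176.25 − 75 = 101.25.

ΔQ = 101.25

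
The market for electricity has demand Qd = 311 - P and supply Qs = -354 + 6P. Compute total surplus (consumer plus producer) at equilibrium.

Equilibrium: 311 - P = -354 + 6P gives P* = 95, Q* = 216.
Demand choke price: P = 311; supply starts at P = 59.
CS = ½(311 − 95)(216) = 23328; PS = ½(95 − 59)(216) = 3888.

Total surplus = 27216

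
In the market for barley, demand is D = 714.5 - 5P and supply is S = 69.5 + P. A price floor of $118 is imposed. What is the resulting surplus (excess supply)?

Surplus = 63

Equilibrium price would be P* = 107.5, so the floor at 118 binds.
At P = 118: D = 124.5, S = 187.5.
Surplus = 187.5 − 124.5 = 63.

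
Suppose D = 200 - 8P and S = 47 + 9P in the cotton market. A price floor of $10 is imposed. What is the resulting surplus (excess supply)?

Equilibrium price would be P* = 9, so the floor at 10 binds.
At P = 10: D = 120, S = 137.
Surplus = 137 − 120 = 17.

Surplus = 17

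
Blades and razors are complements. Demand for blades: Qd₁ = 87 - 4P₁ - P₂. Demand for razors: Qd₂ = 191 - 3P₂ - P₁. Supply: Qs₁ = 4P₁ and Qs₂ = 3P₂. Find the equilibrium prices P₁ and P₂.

P₁ = 331/47, P₂ = 1441/47

Market 1: 87 - 4P₁ - P₂ = 4P₁ → 8P₁ + P₂ = 87.
Market 2: 6P₂ + P₁ = 191.
Eliminating P₂: 6×(1) − 1×(2) gives 47P₁ = 331, so P₁ = 331/47.
Back-substitute into (2): P₂ = (191 − 1×331/47) / 6 = 1441/47.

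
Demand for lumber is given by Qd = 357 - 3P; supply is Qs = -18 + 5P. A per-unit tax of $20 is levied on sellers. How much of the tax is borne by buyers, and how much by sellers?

Pre-tax equilibrium: P* = 46.875, Q* = 216.375.
Tax on sellers shifts supply to Qs = -18 + 5(P − 20) = -118 + 5P.
357 - 3P = -118 + 5P gives buyer price Pb = 59.375; sellers receive Ps = 59.375 − 20 = 39.375.
New quantity: Q = 357 − 3(59.375) = 178.875.
Buyer burden = 59.375 − 46.875 = 12.5; seller burden = 46.875 − 39.375 = 7.5.

Buyers bear $12.5, sellers bear $7.5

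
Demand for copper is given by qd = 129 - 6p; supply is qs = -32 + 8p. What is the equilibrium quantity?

q* = 60

Set qd = qs: 129 - 6p = -32 + 8p.
161 = 14p, so p* = 11.5.
q* = 129 − 6(11.5) = 60.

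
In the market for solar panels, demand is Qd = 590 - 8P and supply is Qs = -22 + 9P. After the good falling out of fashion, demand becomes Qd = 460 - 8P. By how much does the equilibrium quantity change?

ΔQ = -1170/17

Original equilibrium: P* = 36, Q* = 302.
New equilibrium: 460 - 8P = -22 + 9P, so 482 = 17P and P' = 482/17; Q' = 460 − 8(482/17) = 3964/17.
Change in quantity: 3964/17 − 302 = -1170/17.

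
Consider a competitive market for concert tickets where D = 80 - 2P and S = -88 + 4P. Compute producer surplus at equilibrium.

Equilibrium: 80 - 2P = -88 + 4P gives P* = 28, Q* = 24.
Supply starts at P = 22 (where S = 0).
PS = ½(28 − 22)(24) = 72.

Producer surplus = 72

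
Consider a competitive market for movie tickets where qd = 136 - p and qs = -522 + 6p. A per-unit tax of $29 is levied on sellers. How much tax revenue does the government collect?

Pre-tax equilibrium: p* = 94, q* = 42.
Tax on sellers shifts supply to qs = -522 + 6(p − 29) = -696 + 6p.
136 - p = -696 + 6p gives buyer price pb = 832/7; sellers receive ps = 832/7 − 29 = 629/7.
New quantity: q = 136 − 1(832/7) = 120/7.
Revenue = 29 × 120/7 = 3480/7.

Tax revenue = 3480/7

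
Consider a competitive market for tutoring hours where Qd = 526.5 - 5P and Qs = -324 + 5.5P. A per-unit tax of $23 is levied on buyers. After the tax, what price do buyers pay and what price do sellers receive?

Buyers pay 1954/21, sellers receive 1471/21

Pre-tax equilibrium: P* = 81, Q* = 121.5.
Tax on buyers shifts demand to Qd = 526.5 − 5(P + 23) = 411.5 - 5P.
411.5 - 5P = -324 + 5.5P gives seller price Ps = 1471/21; buyers pay Pb = 1471/21 + 23 = 1954/21.
New quantity: Q = 526.5 − 5(1954/21) = 2573/42.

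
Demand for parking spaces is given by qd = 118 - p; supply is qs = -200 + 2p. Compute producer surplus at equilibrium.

Producer surplus = 36

Equilibrium: 118 - p = -200 + 2p gives p* = 106, q* = 12.
Supply starts at p = 100 (where qs = 0).
PS = ½(106 − 100)(12) = 36.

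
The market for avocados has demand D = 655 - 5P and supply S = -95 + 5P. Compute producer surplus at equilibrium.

Equilibrium: 655 - 5P = -95 + 5P gives P* = 75, Q* = 280.
Supply starts at P = 19 (where S = 0).
PS = ½(75 − 19)(280) = 7840.

Producer surplus = 7840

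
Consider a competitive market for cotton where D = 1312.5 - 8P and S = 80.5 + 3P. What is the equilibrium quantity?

Q* = 416.5

Set D = S: 1312.5 - 8P = 80.5 + 3P.
1232 = 11P, so P* = 112.
Q* = 1312.5 − 8(112) = 416.5.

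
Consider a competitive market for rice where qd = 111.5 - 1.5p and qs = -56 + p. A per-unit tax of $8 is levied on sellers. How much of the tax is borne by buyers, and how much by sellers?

Pre-tax equilibrium: p* = 67, q* = 11.
Tax on sellers shifts supply to qs = -56 + 1(p − 8) = -64 + p.
111.5 - 1.5p = -64 + p gives buyer price pb = 70.2; sellers receive ps = 70.2 − 8 = 62.2.
New quantity: q = 111.5 − 1.5(70.2) = 6.2.
Buyer burden = 70.2 − 67 = 3.2; seller burden = 67 − 62.2 = 4.8.

Buyers bear $3.2, sellers bear $4.8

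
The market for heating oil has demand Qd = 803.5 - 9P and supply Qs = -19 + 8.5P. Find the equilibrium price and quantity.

P* = 47, Q* = 380.5

Set Qd = Qs: 803.5 - 9P = -19 + 8.5P.
822.5 = 17.5P, so P* = 47.
Q* = 803.5 − 9(47) = 380.5.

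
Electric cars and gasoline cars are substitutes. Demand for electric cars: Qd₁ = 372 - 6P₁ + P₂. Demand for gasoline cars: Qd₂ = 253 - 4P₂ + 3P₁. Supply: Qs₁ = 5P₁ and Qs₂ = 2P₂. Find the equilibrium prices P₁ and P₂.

P₁ = 355/9, P₂ = 557/9

Market 1: 372 - 6P₁ + P₂ = 5P₁ → 11P₁ - P₂ = 372.
Market 2: 6P₂ - 3P₁ = 253.
Eliminating P₂: 6×(1) + 1×(2) gives 63P₁ = 2485, so P₁ = 355/9.
Back-substitute into (2): P₂ = (253 + 3×355/9) / 6 = 557/9.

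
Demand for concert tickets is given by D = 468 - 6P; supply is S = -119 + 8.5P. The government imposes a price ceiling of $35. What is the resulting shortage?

Shortage = 79.5

Equilibrium price would be P* = 1174/29, so the ceiling at 35 binds.
At P = 35: D = 468 − 6(35) = 258, S = -119 + 8.5(35) = 178.5.
Shortage = 258 − 178.5 = 79.5.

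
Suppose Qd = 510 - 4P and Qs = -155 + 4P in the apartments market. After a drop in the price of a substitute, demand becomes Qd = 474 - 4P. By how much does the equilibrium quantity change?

ΔQ = -18

Original equilibrium: P* = 83.125, Q* = 177.5.
New equilibrium: 474 - 4P = -155 + 4P, so 629 = 8P and P' = 78.625; Q' = 474 − 4(78.625) = 159.5.
Change in quantity: 159.5 − 177.5 = -18.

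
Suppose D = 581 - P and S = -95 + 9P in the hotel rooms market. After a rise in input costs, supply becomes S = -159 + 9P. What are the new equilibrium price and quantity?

Original equilibrium: P* = 67.6, Q* = 513.4.
New equilibrium: 581 - P = -159 + 9P, so 740 = 10P and P' = 74; Q' = 581 − 1(74) = 507.

P' = 74, Q' = 507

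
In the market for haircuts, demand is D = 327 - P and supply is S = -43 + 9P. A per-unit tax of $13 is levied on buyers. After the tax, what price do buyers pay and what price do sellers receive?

Pre-tax equilibrium: P* = 37, Q* = 290.
Tax on buyers shifts demand to D = 327 − 1(P + 13) = 314 - P.
314 - P = -43 + 9P gives seller price Ps = 35.7; buyers pay Pb = 35.7 + 13 = 48.7.
New quantity: Q = 327 − 1(48.7) = 278.3.

Buyers pay $48.7, sellers receive $35.7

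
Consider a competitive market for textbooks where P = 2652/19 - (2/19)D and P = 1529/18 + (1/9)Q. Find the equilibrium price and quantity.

Set the two price expressions equal: 2652/19 - (2/19)Q = 1529/18 + (1/9)Q.
18685/342 = (37/171)Q, so Q* = 252.5.
P* = 2652/19 − (2/19)(252.5) = 113.

P* = 113, Q* = 252.5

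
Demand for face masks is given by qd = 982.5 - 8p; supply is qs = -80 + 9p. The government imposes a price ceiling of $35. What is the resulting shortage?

Equilibrium price would be p* = 62.5, so the ceiling at 35 binds.
At p = 35: qd = 982.5 − 8(35) = 702.5, qs = -80 + 9(35) = 235.
Shortage = 702.5 − 235 = 467.5.

Shortage = 467.5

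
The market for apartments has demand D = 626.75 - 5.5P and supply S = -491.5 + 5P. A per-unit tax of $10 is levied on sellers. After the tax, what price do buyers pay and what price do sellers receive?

Buyers pay 4673/42, sellers receive 4253/42

Pre-tax equilibrium: P* = 106.5, Q* = 41.
Tax on sellers shifts supply to S = -491.5 + 5(P − 10) = -541.5 + 5P.
626.75 - 5.5P = -541.5 + 5P gives buyer price Pb = 4673/42; sellers receive Ps = 4673/42 − 10 = 4253/42.
New quantity: Q = 626.75 − 5.5(4673/42) = 311/21.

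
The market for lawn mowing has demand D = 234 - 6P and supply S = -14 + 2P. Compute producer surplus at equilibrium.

Producer surplus = 576

Equilibrium: 234 - 6P = -14 + 2P gives P* = 31, Q* = 48.
Supply starts at P = 7 (where S = 0).
PS = ½(31 − 7)(48) = 576.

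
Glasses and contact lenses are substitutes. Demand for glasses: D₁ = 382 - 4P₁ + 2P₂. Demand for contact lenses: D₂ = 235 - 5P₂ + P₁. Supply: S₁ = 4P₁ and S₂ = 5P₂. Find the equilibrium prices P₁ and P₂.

P₁ = 55, P₂ = 29

Market 1: 382 - 4P₁ + 2P₂ = 4P₁ → 8P₁ - 2P₂ = 382.
Market 2: 10P₂ - P₁ = 235.
Eliminating P₂: 10×(1) + 2×(2) gives 78P₁ = 4290, so P₁ = 55.
Back-substitute into (2): P₂ = (235 + 1×55) / 10 = 29.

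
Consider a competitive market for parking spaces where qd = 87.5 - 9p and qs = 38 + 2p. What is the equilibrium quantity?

q* = 47

Set qd = qs: 87.5 - 9p = 38 + 2p.
49.5 = 11p, so p* = 4.5.
q* = 87.5 − 9(4.5) = 47.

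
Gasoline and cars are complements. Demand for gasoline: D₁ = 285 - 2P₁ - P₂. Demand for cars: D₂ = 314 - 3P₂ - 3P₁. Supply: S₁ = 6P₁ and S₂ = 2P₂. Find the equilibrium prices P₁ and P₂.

Market 1: 285 - 2P₁ - P₂ = 6P₁ → 8P₁ + P₂ = 285.
Market 2: 5P₂ + 3P₁ = 314.
Eliminating P₂: 5×(1) − 1×(2) gives 37P₁ = 1111, so P₁ = 1111/37.
Back-substitute into (2): P₂ = (314 − 3×1111/37) / 5 = 1657/37.

P₁ = 1111/37, P₂ = 1657/37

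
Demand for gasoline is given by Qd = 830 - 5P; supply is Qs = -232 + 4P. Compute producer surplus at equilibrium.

Producer surplus = 7200

Equilibrium: 830 - 5P = -232 + 4P gives P* = 118, Q* = 240.
Supply starts at P = 58 (where Qs = 0).
PS = ½(118 − 58)(240) = 7200.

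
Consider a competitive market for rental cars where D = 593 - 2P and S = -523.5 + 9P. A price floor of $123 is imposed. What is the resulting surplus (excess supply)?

Equilibrium price would be P* = 101.5, so the floor at 123 binds.
At P = 123: D = 347, S = 583.5.
Surplus = 583.5 − 347 = 236.5.

Surplus = 236.5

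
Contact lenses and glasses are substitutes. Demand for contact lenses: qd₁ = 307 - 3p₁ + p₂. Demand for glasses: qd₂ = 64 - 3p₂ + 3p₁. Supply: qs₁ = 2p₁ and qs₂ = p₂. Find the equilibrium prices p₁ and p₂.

p₁ = 76, p₂ = 73

Market 1: 307 - 3p₁ + p₂ = 2p₁ → 5p₁ - p₂ = 307.
Market 2: 4p₂ - 3p₁ = 64.
Eliminating p₂: 4×(1) + 1×(2) gives 17p₁ = 1292, so p₁ = 76.
Back-substitute into (2): p₂ = (64 + 3×76) / 4 = 73.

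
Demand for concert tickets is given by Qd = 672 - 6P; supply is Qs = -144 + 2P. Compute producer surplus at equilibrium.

Equilibrium: 672 - 6P = -144 + 2P gives P* = 102, Q* = 60.
Supply starts at P = 72 (where Qs = 0).
PS = ½(102 − 72)(60) = 900.

Producer surplus = 900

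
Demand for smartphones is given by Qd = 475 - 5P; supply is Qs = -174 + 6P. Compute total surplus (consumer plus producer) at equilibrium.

Equilibrium: 475 - 5P = -174 + 6P gives P* = 59, Q* = 180.
Demand choke price: P = 95; supply starts at P = 29.
CS = ½(95 − 59)(180) = 3240; PS = ½(59 − 29)(180) = 2700.

Total surplus = 5940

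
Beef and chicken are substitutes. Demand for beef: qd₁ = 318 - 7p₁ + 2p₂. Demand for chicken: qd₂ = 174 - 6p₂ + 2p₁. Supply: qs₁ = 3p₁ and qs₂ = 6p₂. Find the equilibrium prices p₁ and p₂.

p₁ = 1041/29, p₂ = 594/29

Market 1: 318 - 7p₁ + 2p₂ = 3p₁ → 10p₁ - 2p₂ = 318.
Market 2: 12p₂ - 2p₁ = 174.
Eliminating p₂: 12×(1) + 2×(2) gives 116p₁ = 4164, so p₁ = 1041/29.
Back-substitute into (2): p₂ = (174 + 2×1041/29) / 12 = 594/29.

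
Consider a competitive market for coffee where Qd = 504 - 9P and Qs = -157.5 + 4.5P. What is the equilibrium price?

P* = 49

Set Qd = Qs: 504 - 9P = -157.5 + 4.5P.
661.5 = 13.5P, so P* = 49.
Q* = 504 − 9(49) = 63.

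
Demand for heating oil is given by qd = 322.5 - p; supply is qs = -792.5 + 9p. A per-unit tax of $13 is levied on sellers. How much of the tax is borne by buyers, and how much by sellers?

Buyers bear $11.7, sellers bear $1.3

Pre-tax equilibrium: p* = 111.5, q* = 211.
Tax on sellers shifts supply to qs = -792.5 + 9(p − 13) = -909.5 + 9p.
322.5 - p = -909.5 + 9p gives buyer price pb = 123.2; sellers receive ps = 123.2 − 13 = 110.2.
New quantity: q = 322.5 − 1(123.2) = 199.3.
Buyer burden = 123.2 − 111.5 = 11.7; seller burden = 111.5 − 110.2 = 1.3.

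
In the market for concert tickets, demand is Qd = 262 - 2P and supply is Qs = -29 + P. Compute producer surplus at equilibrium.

Producer surplus = 2312

Equilibrium: 262 - 2P = -29 + P gives P* = 97, Q* = 68.
Supply starts at P = 29 (where Qs = 0).
PS = ½(97 − 29)(68) = 2312.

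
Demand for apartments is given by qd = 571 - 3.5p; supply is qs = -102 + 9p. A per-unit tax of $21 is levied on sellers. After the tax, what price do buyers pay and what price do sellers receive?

Pre-tax equilibrium: p* = 53.84, q* = 382.56.
Tax on sellers shifts supply to qs = -102 + 9(p − 21) = -291 + 9p.
571 - 3.5p = -291 + 9p gives buyer price pb = 68.96; sellers receive ps = 68.96 − 21 = 47.96.
New quantity: q = 571 − 3.5(68.96) = 329.64.

Buyers pay $68.96, sellers receive $47.96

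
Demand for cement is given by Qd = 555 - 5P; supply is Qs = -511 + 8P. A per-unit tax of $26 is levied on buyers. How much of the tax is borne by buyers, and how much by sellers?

Buyers bear $16, sellers bear $10

Pre-tax equilibrium: P* = 82, Q* = 145.
Tax on buyers shifts demand to Qd = 555 − 5(P + 26) = 425 - 5P.
425 - 5P = -511 + 8P gives seller price Ps = 72; buyers pay Pb = 72 + 26 = 98.
New quantity: Q = 555 − 5(98) = 65.
Buyer burden = 98 − 82 = 16; seller burden = 82 − 72 = 10.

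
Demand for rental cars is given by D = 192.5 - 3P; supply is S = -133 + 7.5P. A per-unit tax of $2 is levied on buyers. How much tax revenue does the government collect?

Pre-tax equilibrium: P* = 31, Q* = 99.5.
Tax on buyers shifts demand to D = 192.5 − 3(P + 2) = 186.5 - 3P.
186.5 - 3P = -133 + 7.5P gives seller price Ps = 213/7; buyers pay Pb = 213/7 + 2 = 227/7.
New quantity: Q = 192.5 − 3(227/7) = 1333/14.
Revenue = 2 × 1333/14 = 1333/7.

Tax revenue = 1333/7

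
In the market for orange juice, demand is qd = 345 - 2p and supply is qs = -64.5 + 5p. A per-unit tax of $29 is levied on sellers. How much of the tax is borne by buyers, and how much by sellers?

Buyers bear 145/7, sellers bear 58/7

Pre-tax equilibrium: p* = 58.5, q* = 228.
Tax on sellers shifts supply to qs = -64.5 + 5(p − 29) = -209.5 + 5p.
345 - 2p = -209.5 + 5p gives buyer price pb = 1109/14; sellers receive ps = 1109/14 − 29 = 703/14.
New quantity: q = 345 − 2(1109/14) = 1306/7.
Buyer burden = 1109/14 − 58.5 = 145/7; seller burden = 58.5 − 703/14 = 58/7.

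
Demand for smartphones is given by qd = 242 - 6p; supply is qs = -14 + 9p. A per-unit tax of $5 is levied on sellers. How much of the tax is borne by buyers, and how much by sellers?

Buyers bear $3, sellers bear $2

Pre-tax equilibrium: p* = 256/15, q* = 139.6.
Tax on sellers shifts supply to qs = -14 + 9(p − 5) = -59 + 9p.
242 - 6p = -59 + 9p gives buyer price pb = 301/15; sellers receive ps = 301/15 − 5 = 226/15.
New quantity: q = 242 − 6(301/15) = 121.6.
Buyer burden = 301/15 − 256/15 = 3; seller burden = 256/15 − 226/15 = 2.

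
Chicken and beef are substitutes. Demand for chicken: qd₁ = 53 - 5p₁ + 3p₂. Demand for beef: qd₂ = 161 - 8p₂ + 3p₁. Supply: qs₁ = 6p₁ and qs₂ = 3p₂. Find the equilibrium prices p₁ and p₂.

Market 1: 53 - 5p₁ + 3p₂ = 6p₁ → 11p₁ - 3p₂ = 53.
Market 2: 11p₂ - 3p₁ = 161.
Eliminating p₂: 11×(1) + 3×(2) gives 112p₁ = 1066, so p₁ = 533/56.
Back-substitute into (2): p₂ = (161 + 3×533/56) / 11 = 965/56.

p₁ = 533/56, p₂ = 965/56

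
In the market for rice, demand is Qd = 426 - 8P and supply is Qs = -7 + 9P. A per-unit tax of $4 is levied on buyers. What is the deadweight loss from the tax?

Pre-tax equilibrium: P* = 433/17, Q* = 3778/17.
Tax on buyers shifts demand to Qd = 426 − 8(P + 4) = 394 - 8P.
394 - 8P = -7 + 9P gives seller price Ps = 401/17; buyers pay Pb = 401/17 + 4 = 469/17.
New quantity: Q = 426 − 8(469/17) = 3490/17.
DWL = ½ × 4 × (3778/17 − 3490/17) = 576/17.

Deadweight loss = 576/17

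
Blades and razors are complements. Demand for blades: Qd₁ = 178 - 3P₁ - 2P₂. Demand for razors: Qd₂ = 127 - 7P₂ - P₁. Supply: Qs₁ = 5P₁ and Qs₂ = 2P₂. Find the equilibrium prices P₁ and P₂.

Market 1: 178 - 3P₁ - 2P₂ = 5P₁ → 8P₁ + 2P₂ = 178.
Market 2: 9P₂ + P₁ = 127.
Eliminating P₂: 9×(1) − 2×(2) gives 70P₁ = 1348, so P₁ = 674/35.
Back-substitute into (2): P₂ = (127 − 1×674/35) / 9 = 419/35.

P₁ = 674/35, P₂ = 419/35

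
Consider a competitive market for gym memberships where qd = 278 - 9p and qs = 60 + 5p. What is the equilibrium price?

p* = 109/7

Set qd = qs: 278 - 9p = 60 + 5p.
218 = 14p, so p* = 109/7.
q* = 278 − 9(109/7) = 965/7.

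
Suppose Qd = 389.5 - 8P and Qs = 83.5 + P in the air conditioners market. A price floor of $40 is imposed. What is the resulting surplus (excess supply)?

Surplus = 54

Equilibrium price would be P* = 34, so the floor at 40 binds.
At P = 40: Qd = 69.5, Qs = 123.5.
Surplus = 123.5 − 69.5 = 54.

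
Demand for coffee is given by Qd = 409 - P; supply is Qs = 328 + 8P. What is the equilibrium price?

P* = 9

Set Qd = Qs: 409 - P = 328 + 8P.
81 = 9P, so P* = 9.
Q* = 409 − 1(9) = 400.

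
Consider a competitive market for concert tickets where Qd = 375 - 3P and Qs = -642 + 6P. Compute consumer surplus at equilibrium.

Consumer surplus = 216

Equilibrium: 375 - 3P = -642 + 6P gives P* = 113, Q* = 36.
Demand choke price (Qd = 0): P = 125.
CS = ½(125 − 113)(36) = 216.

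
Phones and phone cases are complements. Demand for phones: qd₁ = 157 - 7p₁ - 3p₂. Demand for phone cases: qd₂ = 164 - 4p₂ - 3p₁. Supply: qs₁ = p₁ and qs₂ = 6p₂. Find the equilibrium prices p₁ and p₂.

p₁ = 1078/71, p₂ = 841/71

Market 1: 157 - 7p₁ - 3p₂ = p₁ → 8p₁ + 3p₂ = 157.
Market 2: 10p₂ + 3p₁ = 164.
Eliminating p₂: 10×(1) − 3×(2) gives 71p₁ = 1078, so p₁ = 1078/71.
Back-substitute into (2): p₂ = (164 − 3×1078/71) / 10 = 841/71.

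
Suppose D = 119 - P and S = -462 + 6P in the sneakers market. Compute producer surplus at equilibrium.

Equilibrium: 119 - P = -462 + 6P gives P* = 83, Q* = 36.
Supply starts at P = 77 (where S = 0).
PS = ½(83 − 77)(36) = 108.

Producer surplus = 108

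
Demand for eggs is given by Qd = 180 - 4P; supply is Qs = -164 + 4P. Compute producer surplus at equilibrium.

Producer surplus = 8

Equilibrium: 180 - 4P = -164 + 4P gives P* = 43, Q* = 8.
Supply starts at P = 41 (where Qs = 0).
PS = ½(43 − 41)(8) = 8.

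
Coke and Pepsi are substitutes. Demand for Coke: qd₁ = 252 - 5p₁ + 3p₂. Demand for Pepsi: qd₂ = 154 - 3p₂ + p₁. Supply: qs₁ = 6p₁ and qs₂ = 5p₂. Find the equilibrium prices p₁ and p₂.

Market 1: 252 - 5p₁ + 3p₂ = 6p₁ → 11p₁ - 3p₂ = 252.
Market 2: 8p₂ - p₁ = 154.
Eliminating p₂: 8×(1) + 3×(2) gives 85p₁ = 2478, so p₁ = 2478/85.
Back-substitute into (2): p₂ = (154 + 1×2478/85) / 8 = 1946/85.

p₁ = 2478/85, p₂ = 1946/85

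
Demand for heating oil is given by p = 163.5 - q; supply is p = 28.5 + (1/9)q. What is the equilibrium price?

Set the two price expressions equal: 163.5 - q = 28.5 + (1/9)q.
135 = (10/9)q, so q* = 121.5.
p* = 163.5 − (1)(121.5) = 42.

p* = 42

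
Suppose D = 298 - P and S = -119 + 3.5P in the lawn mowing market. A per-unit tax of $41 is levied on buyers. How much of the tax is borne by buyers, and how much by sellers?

Pre-tax equilibrium: P* = 278/3, Q* = 616/3.
Tax on buyers shifts demand to D = 298 − 1(P + 41) = 257 - P.
257 - P = -119 + 3.5P gives seller price Ps = 752/9; buyers pay Pb = 752/9 + 41 = 1121/9.
New quantity: Q = 298 − 1(1121/9) = 1561/9.
Buyer burden = 1121/9 − 278/3 = 287/9; seller burden = 278/3 − 752/9 = 82/9.

Buyers bear 287/9, sellers bear 82/9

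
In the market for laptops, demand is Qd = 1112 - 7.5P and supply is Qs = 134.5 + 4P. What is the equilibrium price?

Set Qd = Qs: 1112 - 7.5P = 134.5 + 4P.
977.5 = 11.5P, so P* = 85.
Q* = 1112 − 7.5(85) = 474.5.

P* = 85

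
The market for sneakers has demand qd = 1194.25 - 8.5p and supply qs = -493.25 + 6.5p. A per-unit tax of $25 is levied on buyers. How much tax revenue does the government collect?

Tax revenue = 43775/12

Pre-tax equilibrium: p* = 112.5, q* = 238.
Tax on buyers shifts demand to qd = 1194.25 − 8.5(p + 25) = 981.75 - 8.5p.
981.75 - 8.5p = -493.25 + 6.5p gives seller price ps = 295/3; buyers pay pb = 295/3 + 25 = 370/3.
New quantity: q = 1194.25 − 8.5(370/3) = 1751/12.
Revenue = 25 × 1751/12 = 43775/12.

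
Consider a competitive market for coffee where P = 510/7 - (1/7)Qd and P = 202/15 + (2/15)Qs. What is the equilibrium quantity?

Q* = 6236/29

Set the two price expressions equal: 510/7 - (1/7)Q = 202/15 + (2/15)Q.
6236/105 = (29/105)Q, so Q* = 6236/29.
P* = 510/7 − (1/7)(6236/29) = 1222/29.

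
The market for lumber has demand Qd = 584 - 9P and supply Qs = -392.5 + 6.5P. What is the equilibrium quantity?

Q* = 17

Set Qd = Qs: 584 - 9P = -392.5 + 6.5P.
976.5 = 15.5P, so P* = 63.
Q* = 584 − 9(63) = 17.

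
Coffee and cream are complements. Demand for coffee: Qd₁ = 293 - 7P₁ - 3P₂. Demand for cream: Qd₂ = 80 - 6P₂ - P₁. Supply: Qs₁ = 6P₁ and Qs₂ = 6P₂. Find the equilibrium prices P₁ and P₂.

Market 1: 293 - 7P₁ - 3P₂ = 6P₁ → 13P₁ + 3P₂ = 293.
Market 2: 12P₂ + P₁ = 80.
Eliminating P₂: 12×(1) − 3×(2) gives 153P₁ = 3276, so P₁ = 364/17.
Back-substitute into (2): P₂ = (80 − 1×364/17) / 12 = 83/17.

P₁ = 364/17, P₂ = 83/17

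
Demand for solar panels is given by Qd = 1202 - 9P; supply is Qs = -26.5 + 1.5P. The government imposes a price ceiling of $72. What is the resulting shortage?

Equilibrium price would be P* = 117, so the ceiling at 72 binds.
At P = 72: Qd = 1202 − 9(72) = 554, Qs = -26.5 + 1.5(72) = 81.5.
Shortage = 554 − 81.5 = 472.5.

Shortage = 472.5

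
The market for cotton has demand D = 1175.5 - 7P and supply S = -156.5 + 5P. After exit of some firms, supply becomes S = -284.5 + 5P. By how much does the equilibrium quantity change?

ΔQ = -224/3

Original equilibrium: P* = 111, Q* = 398.5.
New equilibrium: 1175.5 - 7P = -284.5 + 5P, so 1460 = 12P and P' = 365/3; Q' = 1175.5 − 7(365/3) = 1943/6.
Change in quantity: 1943/6 − 398.5 = -224/3.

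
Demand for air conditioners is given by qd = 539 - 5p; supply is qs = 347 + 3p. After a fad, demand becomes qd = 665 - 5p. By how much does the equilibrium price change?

Original equilibrium: p* = 24, q* = 419.
New equilibrium: 665 - 5p = 347 + 3p, so 318 = 8p and p' = 39.75; q' = 665 − 5(39.75) = 466.25.
Change in price: 39.75 − 24 = 15.75.

Δp = 15.75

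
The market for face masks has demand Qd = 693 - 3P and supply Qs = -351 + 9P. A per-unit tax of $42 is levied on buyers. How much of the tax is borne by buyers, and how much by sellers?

Buyers bear $31.5, sellers bear $10.5

Pre-tax equilibrium: P* = 87, Q* = 432.
Tax on buyers shifts demand to Qd = 693 − 3(P + 42) = 567 - 3P.
567 - 3P = -351 + 9P gives seller price Ps = 76.5; buyers pay Pb = 76.5 + 42 = 118.5.
New quantity: Q = 693 − 3(118.5) = 337.5.
Buyer burden = 118.5 − 87 = 31.5; seller burden = 87 − 76.5 = 10.5.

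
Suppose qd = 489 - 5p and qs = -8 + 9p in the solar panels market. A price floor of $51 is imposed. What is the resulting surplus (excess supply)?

Surplus = 217

Equilibrium price would be p* = 35.5, so the floor at 51 binds.
At p = 51: qd = 234, qs = 451.
Surplus = 451 − 234 = 217.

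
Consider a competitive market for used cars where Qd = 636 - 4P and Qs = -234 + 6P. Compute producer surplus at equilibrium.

Producer surplus = 6912

Equilibrium: 636 - 4P = -234 + 6P gives P* = 87, Q* = 288.
Supply starts at P = 39 (where Qs = 0).
PS = ½(87 − 39)(288) = 6912.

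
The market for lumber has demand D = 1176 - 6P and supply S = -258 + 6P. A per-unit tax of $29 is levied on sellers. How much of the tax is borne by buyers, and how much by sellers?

Pre-tax equilibrium: P* = 119.5, Q* = 459.
Tax on sellers shifts supply to S = -258 + 6(P − 29) = -432 + 6P.
1176 - 6P = -432 + 6P gives buyer price Pb = 134; sellers receive Ps = 134 − 29 = 105.
New quantity: Q = 1176 − 6(134) = 372.
Buyer burden = 134 − 119.5 = 14.5; seller burden = 119.5 − 105 = 14.5.

Buyers bear $14.5, sellers bear $14.5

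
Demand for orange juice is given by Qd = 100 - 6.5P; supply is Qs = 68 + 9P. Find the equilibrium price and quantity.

Set Qd = Qs: 100 - 6.5P = 68 + 9P.
32 = 15.5P, so P* = 64/31.
Q* = 100 − 6.5(64/31) = 2684/31.

P* = 64/31, Q* = 2684/31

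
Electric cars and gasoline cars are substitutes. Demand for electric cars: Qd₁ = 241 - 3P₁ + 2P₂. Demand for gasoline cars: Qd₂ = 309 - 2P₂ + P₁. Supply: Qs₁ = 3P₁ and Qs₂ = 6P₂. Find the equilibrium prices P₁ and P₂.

Market 1: 241 - 3P₁ + 2P₂ = 3P₁ → 6P₁ - 2P₂ = 241.
Market 2: 8P₂ - P₁ = 309.
Eliminating P₂: 8×(1) + 2×(2) gives 46P₁ = 2546, so P₁ = 1273/23.
Back-substitute into (2): P₂ = (309 + 1×1273/23) / 8 = 2095/46.

P₁ = 1273/23, P₂ = 2095/46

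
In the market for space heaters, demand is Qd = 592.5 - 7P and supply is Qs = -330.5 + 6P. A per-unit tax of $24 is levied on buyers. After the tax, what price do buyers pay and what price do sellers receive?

Pre-tax equilibrium: P* = 71, Q* = 95.5.
Tax on buyers shifts demand to Qd = 592.5 − 7(P + 24) = 424.5 - 7P.
424.5 - 7P = -330.5 + 6P gives seller price Ps = 755/13; buyers pay Pb = 755/13 + 24 = 1067/13.
New quantity: Q = 592.5 − 7(1067/13) = 467/26.

Buyers pay 1067/13, sellers receive 755/13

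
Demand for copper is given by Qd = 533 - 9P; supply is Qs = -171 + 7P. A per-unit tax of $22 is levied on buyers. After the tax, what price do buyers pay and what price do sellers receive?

Buyers pay $53.625, sellers receive $31.625

Pre-tax equilibrium: P* = 44, Q* = 137.
Tax on buyers shifts demand to Qd = 533 − 9(P + 22) = 335 - 9P.
335 - 9P = -171 + 7P gives seller price Ps = 31.625; buyers pay Pb = 31.625 + 22 = 53.625.
New quantity: Q = 533 − 9(53.625) = 50.375.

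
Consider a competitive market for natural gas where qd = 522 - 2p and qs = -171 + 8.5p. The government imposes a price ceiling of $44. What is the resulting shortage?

Equilibrium price would be p* = 66, so the ceiling at 44 binds.
At p = 44: qd = 522 − 2(44) = 434, qs = -171 + 8.5(44) = 203.
Shortage = 434 − 203 = 231.

Shortage = 231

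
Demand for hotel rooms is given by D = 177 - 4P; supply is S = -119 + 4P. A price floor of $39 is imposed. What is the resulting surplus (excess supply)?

Surplus = 16

Equilibrium price would be P* = 37, so the floor at 39 binds.
At P = 39: D = 21, S = 37.
Surplus = 37 − 21 = 16.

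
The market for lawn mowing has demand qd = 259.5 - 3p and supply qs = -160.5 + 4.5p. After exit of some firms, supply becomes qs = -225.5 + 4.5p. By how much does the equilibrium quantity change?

Δq = -26

Original equilibrium: p* = 56, q* = 91.5.
New equilibrium: 259.5 - 3p = -225.5 + 4.5p, so 485 = 7.5p and p' = 194/3; q' = 259.5 − 3(194/3) = 65.5.
Change in quantity: 65.5 − 91.5 = -26.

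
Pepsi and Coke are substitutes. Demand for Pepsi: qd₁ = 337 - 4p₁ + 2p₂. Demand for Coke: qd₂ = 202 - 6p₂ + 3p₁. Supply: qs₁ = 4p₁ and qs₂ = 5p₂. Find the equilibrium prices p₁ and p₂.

p₁ = 4111/82, p₂ = 2627/82

Market 1: 337 - 4p₁ + 2p₂ = 4p₁ → 8p₁ - 2p₂ = 337.
Market 2: 11p₂ - 3p₁ = 202.
Eliminating p₂: 11×(1) + 2×(2) gives 82p₁ = 4111, so p₁ = 4111/82.
Back-substitute into (2): p₂ = (202 + 3×4111/82) / 11 = 2627/82.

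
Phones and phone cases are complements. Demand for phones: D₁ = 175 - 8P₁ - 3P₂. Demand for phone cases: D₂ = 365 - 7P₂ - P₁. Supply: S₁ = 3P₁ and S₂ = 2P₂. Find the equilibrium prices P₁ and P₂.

P₁ = 5, P₂ = 40

Market 1: 175 - 8P₁ - 3P₂ = 3P₁ → 11P₁ + 3P₂ = 175.
Market 2: 9P₂ + P₁ = 365.
Eliminating P₂: 9×(1) − 3×(2) gives 96P₁ = 480, so P₁ = 5.
Back-substitute into (2): P₂ = (365 − 1×5) / 9 = 40.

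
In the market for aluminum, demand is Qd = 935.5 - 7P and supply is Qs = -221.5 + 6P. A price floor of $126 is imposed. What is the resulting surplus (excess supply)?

Surplus = 481

Equilibrium price would be P* = 89, so the floor at 126 binds.
At P = 126: Qd = 53.5, Qs = 534.5.
Surplus = 534.5 − 53.5 = 481.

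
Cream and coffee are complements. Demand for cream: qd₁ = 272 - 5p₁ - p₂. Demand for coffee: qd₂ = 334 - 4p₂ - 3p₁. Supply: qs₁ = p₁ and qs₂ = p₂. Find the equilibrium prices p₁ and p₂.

p₁ = 38, p₂ = 44

Market 1: 272 - 5p₁ - p₂ = p₁ → 6p₁ + p₂ = 272.
Market 2: 5p₂ + 3p₁ = 334.
Eliminating p₂: 5×(1) − 1×(2) gives 27p₁ = 1026, so p₁ = 38.
Back-substitute into (2): p₂ = (334 − 3×38) / 5 = 44.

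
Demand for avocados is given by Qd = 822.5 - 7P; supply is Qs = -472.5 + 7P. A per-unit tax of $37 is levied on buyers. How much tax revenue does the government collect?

Tax revenue = 1683.5

Pre-tax equilibrium: P* = 92.5, Q* = 175.
Tax on buyers shifts demand to Qd = 822.5 − 7(P + 37) = 563.5 - 7P.
563.5 - 7P = -472.5 + 7P gives seller price Ps = 74; buyers pay Pb = 74 + 37 = 111.
New quantity: Q = 822.5 − 7(111) = 45.5.
Revenue = 37 × 45.5 = 1683.5.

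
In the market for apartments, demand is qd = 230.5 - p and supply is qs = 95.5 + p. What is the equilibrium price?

Set qd = qs: 230.5 - p = 95.5 + p.
135 = 2p, so p* = 67.5.
q* = 230.5 − 1(67.5) = 163.

p* = 67.5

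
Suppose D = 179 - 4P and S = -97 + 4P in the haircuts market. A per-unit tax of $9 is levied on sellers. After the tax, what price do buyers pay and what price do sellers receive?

Buyers pay $39, sellers receive $30

Pre-tax equilibrium: P* = 34.5, Q* = 41.
Tax on sellers shifts supply to S = -97 + 4(P − 9) = -133 + 4P.
179 - 4P = -133 + 4P gives buyer price Pb = 39; sellers receive Ps = 39 − 9 = 30.
New quantity: Q = 179 − 4(39) = 23.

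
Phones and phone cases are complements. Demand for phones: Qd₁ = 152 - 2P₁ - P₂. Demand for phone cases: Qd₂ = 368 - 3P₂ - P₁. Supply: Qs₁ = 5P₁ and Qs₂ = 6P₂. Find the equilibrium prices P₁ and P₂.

P₁ = 500/31, P₂ = 1212/31

Market 1: 152 - 2P₁ - P₂ = 5P₁ → 7P₁ + P₂ = 152.
Market 2: 9P₂ + P₁ = 368.
Eliminating P₂: 9×(1) − 1×(2) gives 62P₁ = 1000, so P₁ = 500/31.
Back-substitute into (2): P₂ = (368 − 1×500/31) / 9 = 1212/31.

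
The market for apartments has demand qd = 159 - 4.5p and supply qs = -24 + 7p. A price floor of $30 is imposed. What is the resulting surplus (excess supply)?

Equilibrium price would be p* = 366/23, so the floor at 30 binds.
At p = 30: qd = 24, qs = 186.
Surplus = 186 − 24 = 162.

Surplus = 162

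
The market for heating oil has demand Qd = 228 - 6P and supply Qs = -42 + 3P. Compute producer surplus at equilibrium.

Equilibrium: 228 - 6P = -42 + 3P gives P* = 30, Q* = 48.
Supply starts at P = 14 (where Qs = 0).
PS = ½(30 − 14)(48) = 384.

Producer surplus = 384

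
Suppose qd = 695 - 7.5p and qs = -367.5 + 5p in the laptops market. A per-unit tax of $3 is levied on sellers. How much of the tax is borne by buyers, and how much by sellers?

Buyers bear $1.2, sellers bear $1.8

Pre-tax equilibrium: p* = 85, q* = 57.5.
Tax on sellers shifts supply to qs = -367.5 + 5(p − 3) = -382.5 + 5p.
695 - 7.5p = -382.5 + 5p gives buyer price pb = 86.2; sellers receive ps = 86.2 − 3 = 83.2.
New quantity: q = 695 − 7.5(86.2) = 48.5.
Buyer burden = 86.2 − 85 = 1.2; seller burden = 85 − 83.2 = 1.8.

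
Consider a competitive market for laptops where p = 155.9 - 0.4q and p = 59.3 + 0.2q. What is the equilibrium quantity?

Set the two price expressions equal: 155.9 - 0.4q = 59.3 + 0.2q.
96.6 = 0.6q, so q* = 161.
p* = 155.9 − (0.4)(161) = 91.5.

q* = 161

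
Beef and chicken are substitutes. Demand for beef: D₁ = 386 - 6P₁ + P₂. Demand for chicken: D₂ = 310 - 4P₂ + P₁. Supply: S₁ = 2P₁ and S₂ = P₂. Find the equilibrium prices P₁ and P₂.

P₁ = 2240/39, P₂ = 2866/39

Market 1: 386 - 6P₁ + P₂ = 2P₁ → 8P₁ - P₂ = 386.
Market 2: 5P₂ - P₁ = 310.
Eliminating P₂: 5×(1) + 1×(2) gives 39P₁ = 2240, so P₁ = 2240/39.
Back-substitute into (2): P₂ = (310 + 1×2240/39) / 5 = 2866/39.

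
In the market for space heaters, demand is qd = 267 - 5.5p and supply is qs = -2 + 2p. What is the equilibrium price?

p* = 538/15

Set qd = qs: 267 - 5.5p = -2 + 2p.
269 = 7.5p, so p* = 538/15.
q* = 267 − 5.5(538/15) = 1046/15.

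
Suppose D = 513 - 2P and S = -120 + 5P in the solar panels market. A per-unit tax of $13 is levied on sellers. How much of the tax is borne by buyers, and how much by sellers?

Pre-tax equilibrium: P* = 633/7, Q* = 2325/7.
Tax on sellers shifts supply to S = -120 + 5(P − 13) = -185 + 5P.
513 - 2P = -185 + 5P gives buyer price Pb = 698/7; sellers receive Ps = 698/7 − 13 = 607/7.
New quantity: Q = 513 − 2(698/7) = 2195/7.
Buyer burden = 698/7 − 633/7 = 65/7; seller burden = 633/7 − 607/7 = 26/7.

Buyers bear 65/7, sellers bear 26/7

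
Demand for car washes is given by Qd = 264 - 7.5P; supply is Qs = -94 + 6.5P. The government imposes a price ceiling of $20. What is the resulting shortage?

Equilibrium price would be P* = 179/7, so the ceiling at 20 binds.
At P = 20: Qd = 264 − 7.5(20) = 114, Qs = -94 + 6.5(20) = 36.
Shortage = 114 − 36 = 78.

Shortage = 78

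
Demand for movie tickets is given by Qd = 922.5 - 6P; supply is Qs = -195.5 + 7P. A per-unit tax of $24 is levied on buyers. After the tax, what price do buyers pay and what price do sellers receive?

Pre-tax equilibrium: P* = 86, Q* = 406.5.
Tax on buyers shifts demand to Qd = 922.5 − 6(P + 24) = 778.5 - 6P.
778.5 - 6P = -195.5 + 7P gives seller price Ps = 974/13; buyers pay Pb = 974/13 + 24 = 1286/13.
New quantity: Q = 922.5 − 6(1286/13) = 8553/26.

Buyers pay 1286/13, sellers receive 974/13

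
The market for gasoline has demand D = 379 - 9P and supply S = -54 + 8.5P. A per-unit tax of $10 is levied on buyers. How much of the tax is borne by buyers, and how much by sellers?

Buyers bear 34/7, sellers bear 36/7

Pre-tax equilibrium: P* = 866/35, Q* = 5471/35.
Tax on buyers shifts demand to D = 379 − 9(P + 10) = 289 - 9P.
289 - 9P = -54 + 8.5P gives seller price Ps = 19.6; buyers pay Pb = 19.6 + 10 = 29.6.
New quantity: Q = 379 − 9(29.6) = 112.6.
Buyer burden = 29.6 − 866/35 = 34/7; seller burden = 866/35 − 19.6 = 36/7.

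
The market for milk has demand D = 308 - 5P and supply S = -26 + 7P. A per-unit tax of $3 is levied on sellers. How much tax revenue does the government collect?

Pre-tax equilibrium: P* = 167/6, Q* = 1013/6.
Tax on sellers shifts supply to S = -26 + 7(P − 3) = -47 + 7P.
308 - 5P = -47 + 7P gives buyer price Pb = 355/12; sellers receive Ps = 355/12 − 3 = 319/12.
New quantity: Q = 308 − 5(355/12) = 1921/12.
Revenue = 3 × 1921/12 = 480.25.

Tax revenue = 480.25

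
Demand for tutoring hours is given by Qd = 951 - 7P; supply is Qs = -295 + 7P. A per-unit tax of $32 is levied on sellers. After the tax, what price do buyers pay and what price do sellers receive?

Pre-tax equilibrium: P* = 89, Q* = 328.
Tax on sellers shifts supply to Qs = -295 + 7(P − 32) = -519 + 7P.
951 - 7P = -519 + 7P gives buyer price Pb = 105; sellers receive Ps = 105 − 32 = 73.
New quantity: Q = 951 − 7(105) = 216.

Buyers pay $105, sellers receive $73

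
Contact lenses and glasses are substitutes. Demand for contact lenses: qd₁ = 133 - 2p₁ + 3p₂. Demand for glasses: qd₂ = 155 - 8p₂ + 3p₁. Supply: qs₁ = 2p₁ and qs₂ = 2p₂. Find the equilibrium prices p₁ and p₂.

Market 1: 133 - 2p₁ + 3p₂ = 2p₁ → 4p₁ - 3p₂ = 133.
Market 2: 10p₂ - 3p₁ = 155.
Eliminating p₂: 10×(1) + 3×(2) gives 31p₁ = 1795, so p₁ = 1795/31.
Back-substitute into (2): p₂ = (155 + 3×1795/31) / 10 = 1019/31.

p₁ = 1795/31, p₂ = 1019/31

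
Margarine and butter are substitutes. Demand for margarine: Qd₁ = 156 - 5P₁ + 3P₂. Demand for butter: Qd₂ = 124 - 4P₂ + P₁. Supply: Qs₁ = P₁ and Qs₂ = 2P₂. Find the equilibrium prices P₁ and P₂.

Market 1: 156 - 5P₁ + 3P₂ = P₁ → 6P₁ - 3P₂ = 156.
Market 2: 6P₂ - P₁ = 124.
Eliminating P₂: 6×(1) + 3×(2) gives 33P₁ = 1308, so P₁ = 436/11.
Back-substitute into (2): P₂ = (124 + 1×436/11) / 6 = 300/11.

P₁ = 436/11, P₂ = 300/11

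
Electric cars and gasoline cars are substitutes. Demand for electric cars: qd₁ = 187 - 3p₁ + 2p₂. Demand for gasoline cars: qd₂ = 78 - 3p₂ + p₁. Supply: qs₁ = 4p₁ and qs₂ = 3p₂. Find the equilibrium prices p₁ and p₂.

p₁ = 31.95, p₂ = 18.325

Market 1: 187 - 3p₁ + 2p₂ = 4p₁ → 7p₁ - 2p₂ = 187.
Market 2: 6p₂ - p₁ = 78.
Eliminating p₂: 6×(1) + 2×(2) gives 40p₁ = 1278, so p₁ = 31.95.
Back-substitute into (2): p₂ = (78 + 1×31.95) / 6 = 18.325.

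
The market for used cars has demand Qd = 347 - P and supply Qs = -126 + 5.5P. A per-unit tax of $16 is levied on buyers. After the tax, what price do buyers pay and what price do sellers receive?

Pre-tax equilibrium: P* = 946/13, Q* = 3565/13.
Tax on buyers shifts demand to Qd = 347 − 1(P + 16) = 331 - P.
331 - P = -126 + 5.5P gives seller price Ps = 914/13; buyers pay Pb = 914/13 + 16 = 1122/13.
New quantity: Q = 347 − 1(1122/13) = 3389/13.

Buyers pay 1122/13, sellers receive 914/13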